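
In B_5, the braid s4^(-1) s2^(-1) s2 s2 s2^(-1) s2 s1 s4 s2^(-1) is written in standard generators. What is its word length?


The word length counts the number of generators (including inverses).
Listing each generator: s4^(-1), s2^(-1), s2, s2, s2^(-1), s2, s1, s4, s2^(-1)
There are 9 generators in this braid word.

9


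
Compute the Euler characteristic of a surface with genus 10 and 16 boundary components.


chi = 2 - 2g - b
= 2 - 2*10 - 16
= 2 - 20 - 16 = -34

-34


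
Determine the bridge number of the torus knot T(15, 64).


The bridge number of T(p,q) is min(p,q).
min(15, 64) = 15

15


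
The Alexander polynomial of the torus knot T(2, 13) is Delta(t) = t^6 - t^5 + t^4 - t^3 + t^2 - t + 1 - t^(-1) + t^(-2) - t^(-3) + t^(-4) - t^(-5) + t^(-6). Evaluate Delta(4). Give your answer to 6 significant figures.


Substituting t = 4 into Delta(t) = t^6 - t^5 + t^4 - t^3 + t^2 - t + 1 - t^(-1) + t^(-2) - t^(-3) + t^(-4) - t^(-5) + t^(-6):
Term values: (4096) + (-1024) + (256) + (-64) + (16) + (-4) + (1) + (-0.25) + (0.0625) + (-0.015625) + (0.00390625) + (-0.000976562) + (0.000244141)
Sum = 3276.800049
Rounded to 6 significant figures: 3276.8

3276.8


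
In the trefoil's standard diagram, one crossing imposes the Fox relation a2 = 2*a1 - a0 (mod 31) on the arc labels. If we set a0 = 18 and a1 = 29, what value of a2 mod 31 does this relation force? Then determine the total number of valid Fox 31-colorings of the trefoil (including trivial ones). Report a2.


Step 1: Apply the given crossing relation 2*a1 - a0 - a2 = 0 (mod 31).
  a2 = 2*a1 - a0 mod 31
  a2 = 2*29 - 18 mod 31
  a2 = 58 - 18 mod 31
  a2 = 40 mod 31 = 9
Step 2: The trefoil has determinant 3.
  Number of Fox p-colorings (p prime) is p^2 if p = 3, else p.
  Since 31 does not divide 3, only trivial (constant) colorings exist.
  (So the trial a0 = 18, a1 = 29 with a0 != a1 does NOT extend to a valid coloring of the whole trefoil: the other two crossing relations require 3*(a1 - a0) = 0 (mod 31), which fails.)
  Total colorings = 31
Step 3: a2 = 9, total Fox 31-colorings = 31

9


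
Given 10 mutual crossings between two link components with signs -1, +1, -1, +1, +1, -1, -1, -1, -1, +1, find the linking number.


Step 1: Count positive crossings: 4
Step 2: Count negative crossings: 6
Step 3: Sum of signs = 4 - 6 = -2
Step 4: Linking number = sum/2 = -2/2 = -1

-1


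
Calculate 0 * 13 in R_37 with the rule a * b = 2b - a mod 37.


0 * 13 = 2*13 - 0 mod 37
= 26 - 0 mod 37
= 26 mod 37 = 26

26


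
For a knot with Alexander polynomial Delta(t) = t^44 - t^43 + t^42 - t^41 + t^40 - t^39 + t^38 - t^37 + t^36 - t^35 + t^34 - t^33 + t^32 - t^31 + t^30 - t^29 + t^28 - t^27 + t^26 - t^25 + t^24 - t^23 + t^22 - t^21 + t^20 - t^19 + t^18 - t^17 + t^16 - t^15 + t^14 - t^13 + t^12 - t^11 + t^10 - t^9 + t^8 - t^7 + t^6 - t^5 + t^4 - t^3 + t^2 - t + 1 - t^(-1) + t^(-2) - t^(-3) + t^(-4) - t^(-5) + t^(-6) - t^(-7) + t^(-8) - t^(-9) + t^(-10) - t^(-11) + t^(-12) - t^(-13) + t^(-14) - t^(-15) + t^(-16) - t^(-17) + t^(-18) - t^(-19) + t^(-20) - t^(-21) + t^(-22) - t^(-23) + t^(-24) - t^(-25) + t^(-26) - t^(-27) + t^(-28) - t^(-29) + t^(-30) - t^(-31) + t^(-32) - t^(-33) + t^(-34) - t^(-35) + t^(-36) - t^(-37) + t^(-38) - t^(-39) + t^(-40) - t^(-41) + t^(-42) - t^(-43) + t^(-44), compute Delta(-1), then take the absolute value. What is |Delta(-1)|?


Step 1: The polynomial has 89 terms with alternating signs, exponents from 44 down to -44.
Step 2: Substitute t = -1. The i-th term has coefficient (-1)^i and exponent (m-i),
  so its value is (-1)^i * (-1)^(m-i) = (-1)^m = 1 for every i.
Step 3: All 89 terms equal 1, so Delta(-1) = 89 * (1) = 89
Step 4: |Delta(-1)| = 89

89


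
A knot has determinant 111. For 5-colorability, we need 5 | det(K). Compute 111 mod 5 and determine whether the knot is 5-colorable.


Step 1: A knot is p-colorable if and only if p divides its determinant.
Step 2: Compute 111 mod 5.
111 = 22 * 5 + 1
Step 3: 111 mod 5 = 1
Step 4: The knot is 5-colorable: no

1


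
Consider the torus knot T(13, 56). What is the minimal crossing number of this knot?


For a torus knot T(p, q) with gcd(p,q)=1,
the crossing number is min(p*(q-1), q*(p-1)).
p*(q-1) = 13*55 = 715
q*(p-1) = 56*12 = 672
min(715, 672) = 672

672


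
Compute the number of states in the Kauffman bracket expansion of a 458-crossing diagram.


Each crossing contributes 2 choices (A-smoothing or B-smoothing).
Total states = 2^458 = 744282853678701455922507579277316643178128753343813693728245963960974631028119473486019635930893891134220822124816566203939432067701407744

744282853678701455922507579277316643178128753343813693728245963960974631028119473486019635930893891134220822124816566203939432067701407744


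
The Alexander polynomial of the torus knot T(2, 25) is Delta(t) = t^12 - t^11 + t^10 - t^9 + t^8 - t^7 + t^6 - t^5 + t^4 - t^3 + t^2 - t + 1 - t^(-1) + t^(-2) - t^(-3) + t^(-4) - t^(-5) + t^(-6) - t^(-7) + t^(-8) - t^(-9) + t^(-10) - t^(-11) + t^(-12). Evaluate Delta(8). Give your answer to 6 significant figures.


Substituting t = 8 into Delta(t) = t^12 - t^11 + t^10 - t^9 + t^8 - t^7 + t^6 - t^5 + t^4 - t^3 + t^2 - t + 1 - t^(-1) + t^(-2) - t^(-3) + t^(-4) - t^(-5) + t^(-6) - t^(-7) + t^(-8) - t^(-9) + t^(-10) - t^(-11) + t^(-12):
Term values: (68719476736) + (-8589934592) + (1073741824) + (-134217728) + (16777216) + (-2097152) + (262144) + (-32768) + (4096) + (-512) + (64) + (-8) + (1) + (-0.125) + (0.015625) + (-0.00195312) + (0.000244141) + (-3.05176e-05) + (3.8147e-06) + (-4.76837e-07) + (5.96046e-08) + (-7.45058e-09) + (9.31323e-10) + (-1.16415e-10) + (1.45519e-11)
Sum = 6.108397932e+10
Rounded to 6 significant figures: 6.1084e+10

6.1084e+10


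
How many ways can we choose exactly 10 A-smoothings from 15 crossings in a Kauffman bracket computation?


We choose which 10 of 15 crossings get A-smoothings.
C(15, 10) = 15! / (10! * 5!)
= 3003

3003


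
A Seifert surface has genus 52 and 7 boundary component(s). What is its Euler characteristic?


chi = 2 - 2g - b
= 2 - 2*52 - 7
= 2 - 104 - 7 = -109

-109


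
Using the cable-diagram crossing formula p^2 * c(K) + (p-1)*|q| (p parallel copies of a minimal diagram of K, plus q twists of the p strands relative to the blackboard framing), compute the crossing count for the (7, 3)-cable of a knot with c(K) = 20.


Step 1: Each of the c(K) crossings of the companion diagram becomes p*p = p^2 crossings among the p parallel strands, and each of the |q| twists s_1 s_2 ... s_(p-1) adds (p-1) crossings.
  Crossings = p^2 * c(K) + (p-1)*|q|
Step 2: = 7^2 * 20 + (7-1)*3
Step 3: = 49*20 + 6*3
Step 4: = 980 + 18 = 998

998


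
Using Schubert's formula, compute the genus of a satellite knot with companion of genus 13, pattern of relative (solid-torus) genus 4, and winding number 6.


Schubert: g(satellite) = g_rel(pattern) + |winding| * g(companion),
where g_rel(pattern) is the genus of the pattern relative to the solid torus.
= 4 + 6 * 13
= 4 + 78 = 82

82


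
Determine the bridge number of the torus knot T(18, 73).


The bridge number of T(p,q) is min(p,q).
min(18, 73) = 18

18


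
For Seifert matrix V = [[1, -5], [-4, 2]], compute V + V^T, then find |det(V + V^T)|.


Step 1: Form V + V^T where V = [[1, -5], [-4, 2]]
  V^T = [[1, -4], [-5, 2]]
  V + V^T = [[2, -9], [-9, 4]]
Step 2: det(V + V^T) = 2*4 - (-9)*(-9)
  = 8 - 81 = -73
Step 3: Knot determinant = |det(V + V^T)| = |-73| = 73

73


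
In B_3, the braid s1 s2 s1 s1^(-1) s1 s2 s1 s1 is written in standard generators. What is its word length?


The word length counts the number of generators (including inverses).
Listing each generator: s1, s2, s1, s1^(-1), s1, s2, s1, s1
There are 8 generators in this braid word.

8


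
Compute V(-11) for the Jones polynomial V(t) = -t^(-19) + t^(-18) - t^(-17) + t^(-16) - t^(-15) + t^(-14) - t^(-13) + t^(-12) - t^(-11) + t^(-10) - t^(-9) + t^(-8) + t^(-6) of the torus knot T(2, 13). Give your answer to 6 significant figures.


Substituting t = -11 into V(t) = -t^(-19) + t^(-18) - t^(-17) + t^(-16) - t^(-15) + t^(-14) - t^(-13) + t^(-12) - t^(-11) + t^(-10) - t^(-9) + t^(-8) + t^(-6):
  (-)t^(-19) = 1.63508e-20
  (+)t^(-18) = 1.79859e-19
  (-)t^(-17) = 1.97845e-18
  (+)t^(-16) = 2.17629e-17
  (-)t^(-15) = 2.39392e-16
  (+)t^(-14) = 2.63331e-15
  (-)t^(-13) = 2.89664e-14
  (+)t^(-12) = 3.18631e-13
  (-)t^(-11) = 3.50494e-12
  (+)t^(-10) = 3.85543e-11
  (-)t^(-9) = 4.24098e-10
  (+)t^(-8) = 4.66507e-09
  (+)t^(-6) = 5.64474e-07
Sum = (1.63508e-20) + (1.79859e-19) + (1.97845e-18) + (2.17629e-17) + (2.39392e-16) + (2.63331e-15) + (2.89664e-14) + (3.18631e-13) + (3.50494e-12) + (3.85543e-11) + (4.24098e-10) + (4.66507e-09) + (5.64474e-07)
= 5.696055112e-07
Rounded to 6 significant figures: 5.69606e-07

5.69606e-07


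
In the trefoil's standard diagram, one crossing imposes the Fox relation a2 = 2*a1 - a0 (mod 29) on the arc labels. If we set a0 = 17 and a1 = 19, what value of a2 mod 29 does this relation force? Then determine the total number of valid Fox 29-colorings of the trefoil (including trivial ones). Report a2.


Step 1: Apply the given crossing relation 2*a1 - a0 - a2 = 0 (mod 29).
  a2 = 2*a1 - a0 mod 29
  a2 = 2*19 - 17 mod 29
  a2 = 38 - 17 mod 29
  a2 = 21 mod 29 = 21
Step 2: The trefoil has determinant 3.
  Number of Fox p-colorings (p prime) is p^2 if p = 3, else p.
  Since 29 does not divide 3, only trivial (constant) colorings exist.
  (So the trial a0 = 17, a1 = 19 with a0 != a1 does NOT extend to a valid coloring of the whole trefoil: the other two crossing relations require 3*(a1 - a0) = 0 (mod 29), which fails.)
  Total colorings = 29
Step 3: a2 = 21, total Fox 29-colorings = 29

21


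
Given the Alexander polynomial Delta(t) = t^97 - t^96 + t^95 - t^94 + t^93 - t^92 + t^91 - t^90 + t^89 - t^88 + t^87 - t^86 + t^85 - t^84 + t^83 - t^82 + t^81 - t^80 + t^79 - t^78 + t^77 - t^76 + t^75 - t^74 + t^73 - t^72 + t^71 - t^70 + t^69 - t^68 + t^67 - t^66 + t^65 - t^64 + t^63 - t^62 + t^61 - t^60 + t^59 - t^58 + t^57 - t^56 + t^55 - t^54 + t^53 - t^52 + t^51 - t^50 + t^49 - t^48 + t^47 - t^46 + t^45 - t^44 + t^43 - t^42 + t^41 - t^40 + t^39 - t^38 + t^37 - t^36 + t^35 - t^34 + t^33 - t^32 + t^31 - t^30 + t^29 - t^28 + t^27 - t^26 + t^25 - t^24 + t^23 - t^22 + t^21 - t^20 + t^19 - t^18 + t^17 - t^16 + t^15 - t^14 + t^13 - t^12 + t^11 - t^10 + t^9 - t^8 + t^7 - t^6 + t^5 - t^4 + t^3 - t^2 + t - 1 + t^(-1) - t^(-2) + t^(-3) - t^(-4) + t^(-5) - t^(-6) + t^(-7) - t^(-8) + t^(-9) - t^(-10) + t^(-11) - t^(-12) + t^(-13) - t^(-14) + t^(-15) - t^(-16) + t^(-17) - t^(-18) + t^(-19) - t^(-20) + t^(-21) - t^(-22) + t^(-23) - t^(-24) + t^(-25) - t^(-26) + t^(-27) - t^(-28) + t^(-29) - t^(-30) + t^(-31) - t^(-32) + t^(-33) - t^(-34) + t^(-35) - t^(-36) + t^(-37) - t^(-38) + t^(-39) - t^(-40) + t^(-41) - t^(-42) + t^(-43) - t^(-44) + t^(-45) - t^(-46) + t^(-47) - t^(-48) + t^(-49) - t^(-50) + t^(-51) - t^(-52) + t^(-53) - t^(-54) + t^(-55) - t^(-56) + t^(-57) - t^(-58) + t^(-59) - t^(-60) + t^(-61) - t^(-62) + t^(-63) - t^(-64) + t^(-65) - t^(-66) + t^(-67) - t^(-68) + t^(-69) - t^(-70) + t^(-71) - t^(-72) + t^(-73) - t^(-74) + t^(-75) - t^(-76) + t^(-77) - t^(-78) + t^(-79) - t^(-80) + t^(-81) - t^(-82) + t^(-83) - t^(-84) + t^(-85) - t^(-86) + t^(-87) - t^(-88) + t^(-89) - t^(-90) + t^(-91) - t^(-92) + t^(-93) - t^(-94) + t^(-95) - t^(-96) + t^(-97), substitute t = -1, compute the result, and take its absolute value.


Step 1: The polynomial has 195 terms with alternating signs, exponents from 97 down to -97.
Step 2: Substitute t = -1. The i-th term has coefficient (-1)^i and exponent (m-i),
  so its value is (-1)^i * (-1)^(m-i) = (-1)^m = -1 for every i.
Step 3: All 195 terms equal -1, so Delta(-1) = 195 * (-1) = -195
Step 4: |Delta(-1)| = 195

195


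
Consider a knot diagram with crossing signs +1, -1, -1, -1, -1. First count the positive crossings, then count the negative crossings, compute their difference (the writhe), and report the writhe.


Step 1: Count positive crossings (+1).
Positive crossings: 1
Step 2: Count negative crossings (-1).
Negative crossings: 4
Step 3: Writhe = (positive) - (negative)
w = 1 - 4 = -3
Step 4: |w| = 3, and w is negative

-3


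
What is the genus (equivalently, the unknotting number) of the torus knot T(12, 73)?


For a torus knot T(p,q), both the unknotting number and genus equal (p-1)(q-1)/2.
= (12-1)(73-1)/2
= 11*72/2
= 792/2 = 396

396


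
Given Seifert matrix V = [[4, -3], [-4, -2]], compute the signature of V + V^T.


Step 1: V + V^T = [[8, -7], [-7, -4]]
Step 2: trace = 4, det = -81
Step 3: Discriminant = 4^2 - 4*(-81) = 340
Step 4: Eigenvalues: 11.2195, -7.21954
Step 5: Signature = (# positive eigenvalues) - (# negative eigenvalues) = 0

0


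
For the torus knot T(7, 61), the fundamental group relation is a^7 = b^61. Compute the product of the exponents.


The relation is a^7 = b^61.
Product of exponents = 7 * 61
= 427

427


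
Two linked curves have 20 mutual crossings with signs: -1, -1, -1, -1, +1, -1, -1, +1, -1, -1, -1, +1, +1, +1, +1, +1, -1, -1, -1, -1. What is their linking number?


Step 1: Count positive crossings: 7
Step 2: Count negative crossings: 13
Step 3: Sum of signs = 7 - 13 = -6
Step 4: Linking number = sum/2 = -6/2 = -3

-3


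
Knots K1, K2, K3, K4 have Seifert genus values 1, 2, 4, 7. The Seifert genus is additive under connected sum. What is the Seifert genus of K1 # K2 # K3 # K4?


The Seifert genus is additive under connected sum.
Seifert genus(K1 # K2 # K3 # K4) = (1) + (2) + (4) + (7)
= 14

14


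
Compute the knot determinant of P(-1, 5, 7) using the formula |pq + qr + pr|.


Step 1: Compute pq + qr + pr.
pq = (-1)*5 = -5
qr = 5*7 = 35
pr = (-1)*7 = -7
pq + qr + pr = -5 + 35 + (-7) = 23
Step 2: Take absolute value.
det(P(-1,5,7)) = |23| = 23

23


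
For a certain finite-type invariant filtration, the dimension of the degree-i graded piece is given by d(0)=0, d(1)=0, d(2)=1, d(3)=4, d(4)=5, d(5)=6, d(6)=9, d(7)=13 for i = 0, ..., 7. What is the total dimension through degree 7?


Total dimension = d(0) + d(1) + ... + d(7)
= 0 + 0 + 1 + 4 + 5 + 6 + 9 + 13
= 38

38


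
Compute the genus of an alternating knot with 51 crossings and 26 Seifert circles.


For alternating knots, g = (c - s + 1)/2.
= (51 - 26 + 1)/2
= 26/2 = 13

13


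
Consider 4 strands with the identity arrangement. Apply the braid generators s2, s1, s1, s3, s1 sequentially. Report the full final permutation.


Starting with identity [1, 2, 3, 4].
Apply generators in sequence:
  After s2: [1, 3, 2, 4]
  After s1: [3, 1, 2, 4]
  After s1: [1, 3, 2, 4]
  After s3: [1, 3, 4, 2]
  After s1: [3, 1, 4, 2]
Final permutation: [3, 1, 4, 2]

[3, 1, 4, 2]


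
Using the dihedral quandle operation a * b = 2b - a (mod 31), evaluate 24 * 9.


24 * 9 = 2*9 - 24 mod 31
= 18 - 24 mod 31
= -6 mod 31 = 25

25


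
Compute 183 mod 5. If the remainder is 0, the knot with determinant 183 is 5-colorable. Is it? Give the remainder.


Step 1: A knot is p-colorable if and only if p divides its determinant.
Step 2: Compute 183 mod 5.
183 = 36 * 5 + 3
Step 3: 183 mod 5 = 3
Step 4: The knot is 5-colorable: no

3


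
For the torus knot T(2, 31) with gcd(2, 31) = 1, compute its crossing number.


For a torus knot T(p, q) with gcd(p,q)=1,
the crossing number is min(p*(q-1), q*(p-1)).
p*(q-1) = 2*30 = 60
q*(p-1) = 31*1 = 31
min(60, 31) = 31

31


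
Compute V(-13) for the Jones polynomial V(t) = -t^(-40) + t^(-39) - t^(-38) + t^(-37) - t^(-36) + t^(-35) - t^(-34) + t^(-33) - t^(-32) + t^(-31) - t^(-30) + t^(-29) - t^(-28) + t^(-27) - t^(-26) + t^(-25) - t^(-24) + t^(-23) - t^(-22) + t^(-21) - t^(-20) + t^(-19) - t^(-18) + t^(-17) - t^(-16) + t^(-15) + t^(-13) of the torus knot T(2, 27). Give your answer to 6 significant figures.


Substituting t = -13 into V(t) = -t^(-40) + t^(-39) - t^(-38) + t^(-37) - t^(-36) + t^(-35) - t^(-34) + t^(-33) - t^(-32) + t^(-31) - t^(-30) + t^(-29) - t^(-28) + t^(-27) - t^(-26) + t^(-25) - t^(-24) + t^(-23) - t^(-22) + t^(-21) - t^(-20) + t^(-19) - t^(-18) + t^(-17) - t^(-16) + t^(-15) + t^(-13):
  (-)t^(-40) = -2.76864e-45
  (+)t^(-39) = -3.59923e-44
  (-)t^(-38) = -4.679e-43
  (+)t^(-37) = -6.08269e-42
  (-)t^(-36) = -7.9075e-41
  (+)t^(-35) = -1.02798e-39
  (-)t^(-34) = -1.33637e-38
  (+)t^(-33) = -1.73728e-37
  (-)t^(-32) = -2.25846e-36
  (+)t^(-31) = -2.936e-35
  (-)t^(-30) = -3.8168e-34
  (+)t^(-29) = -4.96184e-33
  (-)t^(-28) = -6.45039e-32
  (+)t^(-27) = -8.38551e-31
  (-)t^(-26) = -1.09012e-29
  (+)t^(-25) = -1.41715e-28
  (-)t^(-24) = -1.8423e-27
  (+)t^(-23) = -2.39499e-26
  (-)t^(-22) = -3.11348e-25
  (+)t^(-21) = -4.04753e-24
  (-)t^(-20) = -5.26178e-23
  (+)t^(-19) = -6.84032e-22
  (-)t^(-18) = -8.89241e-21
  (+)t^(-17) = -1.15601e-19
  (-)t^(-16) = -1.50282e-18
  (+)t^(-15) = -1.95366e-17
  (+)t^(-13) = -3.30169e-15
Sum = (-2.76864e-45) + (-3.59923e-44) + (-4.679e-43) + (-6.08269e-42) + (-7.9075e-41) + (-1.02798e-39) + (-1.33637e-38) + (-1.73728e-37) + (-2.25846e-36) + (-2.936e-35) + (-3.8168e-34) + (-4.96184e-33) + (-6.45039e-32) + (-8.38551e-31) + (-1.09012e-29) + (-1.41715e-28) + (-1.8423e-27) + (-2.39499e-26) + (-3.11348e-25) + (-4.04753e-24) + (-5.26178e-23) + (-6.84032e-22) + (-8.89241e-21) + (-1.15601e-19) + (-1.50282e-18) + (-1.95366e-17) + (-3.30169e-15)
= -3.322855641e-15
Rounded to 6 significant figures: -3.32286e-15

-3.32286e-15


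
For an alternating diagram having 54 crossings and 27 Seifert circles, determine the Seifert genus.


For alternating knots, g = (c - s + 1)/2.
= (54 - 27 + 1)/2
= 28/2 = 14

14


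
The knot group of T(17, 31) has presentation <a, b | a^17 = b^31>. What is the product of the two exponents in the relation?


The relation is a^17 = b^31.
Product of exponents = 17 * 31
= 527

527


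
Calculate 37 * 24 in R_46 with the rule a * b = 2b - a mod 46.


37 * 24 = 2*24 - 37 mod 46
= 48 - 37 mod 46
= 11 mod 46 = 11

11


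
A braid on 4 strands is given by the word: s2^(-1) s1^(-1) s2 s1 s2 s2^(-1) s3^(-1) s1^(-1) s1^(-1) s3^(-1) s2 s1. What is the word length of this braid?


The word length counts the number of generators (including inverses).
Listing each generator: s2^(-1), s1^(-1), s2, s1, s2, s2^(-1), s3^(-1), s1^(-1), s1^(-1), s3^(-1), s2, s1
There are 12 generators in this braid word.

12


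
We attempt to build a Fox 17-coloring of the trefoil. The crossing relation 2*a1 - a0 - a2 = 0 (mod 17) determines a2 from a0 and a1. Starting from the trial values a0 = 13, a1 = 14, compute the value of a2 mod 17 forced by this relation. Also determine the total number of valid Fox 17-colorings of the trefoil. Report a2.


Step 1: Apply the given crossing relation 2*a1 - a0 - a2 = 0 (mod 17).
  a2 = 2*a1 - a0 mod 17
  a2 = 2*14 - 13 mod 17
  a2 = 28 - 13 mod 17
  a2 = 15 mod 17 = 15
Step 2: The trefoil has determinant 3.
  Number of Fox p-colorings (p prime) is p^2 if p = 3, else p.
  Since 17 does not divide 3, only trivial (constant) colorings exist.
  (So the trial a0 = 13, a1 = 14 with a0 != a1 does NOT extend to a valid coloring of the whole trefoil: the other two crossing relations require 3*(a1 - a0) = 0 (mod 17), which fails.)
  Total colorings = 17
Step 3: a2 = 15, total Fox 17-colorings = 17

15


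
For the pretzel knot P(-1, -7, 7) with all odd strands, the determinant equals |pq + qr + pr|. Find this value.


Step 1: Compute pq + qr + pr.
pq = (-1)*(-7) = 7
qr = (-7)*7 = -49
pr = (-1)*7 = -7
pq + qr + pr = 7 + (-49) + (-7) = -49
Step 2: Take absolute value.
det(P(-1,-7,7)) = |-49| = 49

49


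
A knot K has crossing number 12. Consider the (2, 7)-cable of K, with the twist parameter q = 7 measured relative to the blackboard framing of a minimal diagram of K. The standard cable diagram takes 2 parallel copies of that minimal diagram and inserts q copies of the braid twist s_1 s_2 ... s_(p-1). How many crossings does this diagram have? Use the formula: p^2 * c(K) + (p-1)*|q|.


Step 1: Each of the c(K) crossings of the companion diagram becomes p*p = p^2 crossings among the p parallel strands, and each of the |q| twists s_1 s_2 ... s_(p-1) adds (p-1) crossings.
  Crossings = p^2 * c(K) + (p-1)*|q|
Step 2: = 2^2 * 12 + (2-1)*7
Step 3: = 4*12 + 1*7
Step 4: = 48 + 7 = 55

55


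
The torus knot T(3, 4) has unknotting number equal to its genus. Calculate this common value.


For a torus knot T(p,q), both the unknotting number and genus equal (p-1)(q-1)/2.
= (3-1)(4-1)/2
= 2*3/2
= 6/2 = 3

3


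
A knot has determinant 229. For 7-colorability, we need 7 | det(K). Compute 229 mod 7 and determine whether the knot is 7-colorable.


Step 1: A knot is p-colorable if and only if p divides its determinant.
Step 2: Compute 229 mod 7.
229 = 32 * 7 + 5
Step 3: 229 mod 7 = 5
Step 4: The knot is 7-colorable: no

5


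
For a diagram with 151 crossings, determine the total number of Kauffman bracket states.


Each crossing contributes 2 choices (A-smoothing or B-smoothing).
Total states = 2^151 = 2854495385411919762116571938898990272765493248

2854495385411919762116571938898990272765493248


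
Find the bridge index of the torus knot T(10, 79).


The bridge number of T(p,q) is min(p,q).
min(10, 79) = 10

10


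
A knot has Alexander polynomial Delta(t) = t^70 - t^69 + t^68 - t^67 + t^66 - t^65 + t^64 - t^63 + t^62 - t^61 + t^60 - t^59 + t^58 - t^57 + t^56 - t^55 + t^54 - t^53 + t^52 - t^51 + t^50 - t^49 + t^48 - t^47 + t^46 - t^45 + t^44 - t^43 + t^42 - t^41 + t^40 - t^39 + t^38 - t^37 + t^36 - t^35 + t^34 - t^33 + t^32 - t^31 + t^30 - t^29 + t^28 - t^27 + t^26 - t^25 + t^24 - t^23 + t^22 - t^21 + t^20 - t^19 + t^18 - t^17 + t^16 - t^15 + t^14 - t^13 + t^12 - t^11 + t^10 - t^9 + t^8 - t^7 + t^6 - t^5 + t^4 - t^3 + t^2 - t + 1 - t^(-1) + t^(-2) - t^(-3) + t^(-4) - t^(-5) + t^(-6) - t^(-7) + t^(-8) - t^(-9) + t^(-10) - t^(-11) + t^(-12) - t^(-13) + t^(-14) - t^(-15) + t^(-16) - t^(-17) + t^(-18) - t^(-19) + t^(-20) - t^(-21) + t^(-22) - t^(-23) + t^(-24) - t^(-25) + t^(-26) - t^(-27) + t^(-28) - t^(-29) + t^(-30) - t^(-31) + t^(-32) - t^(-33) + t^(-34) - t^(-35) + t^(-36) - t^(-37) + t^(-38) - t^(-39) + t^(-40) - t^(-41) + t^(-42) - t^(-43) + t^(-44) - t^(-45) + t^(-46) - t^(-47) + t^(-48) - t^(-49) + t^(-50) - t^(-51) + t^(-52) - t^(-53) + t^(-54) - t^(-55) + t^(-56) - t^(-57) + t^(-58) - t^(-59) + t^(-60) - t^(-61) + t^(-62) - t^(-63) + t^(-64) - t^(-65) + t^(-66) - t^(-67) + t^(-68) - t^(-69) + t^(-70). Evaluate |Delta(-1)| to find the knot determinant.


Step 1: The polynomial has 141 terms with alternating signs, exponents from 70 down to -70.
Step 2: Substitute t = -1. The i-th term has coefficient (-1)^i and exponent (m-i),
  so its value is (-1)^i * (-1)^(m-i) = (-1)^m = 1 for every i.
Step 3: All 141 terms equal 1, so Delta(-1) = 141 * (1) = 141
Step 4: |Delta(-1)| = 141

141


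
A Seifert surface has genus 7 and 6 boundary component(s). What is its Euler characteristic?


chi = 2 - 2g - b
= 2 - 2*7 - 6
= 2 - 14 - 6 = -18

-18


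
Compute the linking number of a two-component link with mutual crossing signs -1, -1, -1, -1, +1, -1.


Step 1: Count positive crossings: 1
Step 2: Count negative crossings: 5
Step 3: Sum of signs = 1 - 5 = -4
Step 4: Linking number = sum/2 = -4/2 = -2

-2


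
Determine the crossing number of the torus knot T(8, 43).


For a torus knot T(p, q) with gcd(p,q)=1,
the crossing number is min(p*(q-1), q*(p-1)).
p*(q-1) = 8*42 = 336
q*(p-1) = 43*7 = 301
min(336, 301) = 301

301


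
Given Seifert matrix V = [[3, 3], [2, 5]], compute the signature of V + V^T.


Step 1: V + V^T = [[6, 5], [5, 10]]
Step 2: trace = 16, det = 35
Step 3: Discriminant = 16^2 - 4*35 = 116
Step 4: Eigenvalues: 13.3852, 2.61484
Step 5: Signature = (# positive eigenvalues) - (# negative eigenvalues) = 2

2


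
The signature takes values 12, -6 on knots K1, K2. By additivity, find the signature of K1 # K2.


The signature is additive under connected sum.
signature(K1 # K2) = (12) + (-6)
= 6

6


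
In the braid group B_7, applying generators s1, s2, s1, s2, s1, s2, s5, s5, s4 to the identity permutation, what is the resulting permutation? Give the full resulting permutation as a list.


Starting with identity [1, 2, 3, 4, 5, 6, 7].
Apply generators in sequence:
  After s1: [2, 1, 3, 4, 5, 6, 7]
  After s2: [2, 3, 1, 4, 5, 6, 7]
  After s1: [3, 2, 1, 4, 5, 6, 7]
  After s2: [3, 1, 2, 4, 5, 6, 7]
  After s1: [1, 3, 2, 4, 5, 6, 7]
  After s2: [1, 2, 3, 4, 5, 6, 7]
  After s5: [1, 2, 3, 4, 6, 5, 7]
  After s5: [1, 2, 3, 4, 5, 6, 7]
  After s4: [1, 2, 3, 5, 4, 6, 7]
Final permutation: [1, 2, 3, 5, 4, 6, 7]

[1, 2, 3, 5, 4, 6, 7]


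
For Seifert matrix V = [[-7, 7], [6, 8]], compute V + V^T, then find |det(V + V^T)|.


Step 1: Form V + V^T where V = [[-7, 7], [6, 8]]
  V^T = [[-7, 6], [7, 8]]
  V + V^T = [[-14, 13], [13, 16]]
Step 2: det(V + V^T) = (-14)*16 - 13*13
  = -224 - 169 = -393
Step 3: Knot determinant = |det(V + V^T)| = |-393| = 393

393


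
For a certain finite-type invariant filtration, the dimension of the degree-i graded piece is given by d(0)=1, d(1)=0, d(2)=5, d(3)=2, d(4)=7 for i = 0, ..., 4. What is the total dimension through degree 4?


Total dimension = d(0) + d(1) + ... + d(4)
= 1 + 0 + 5 + 2 + 7
= 15

15


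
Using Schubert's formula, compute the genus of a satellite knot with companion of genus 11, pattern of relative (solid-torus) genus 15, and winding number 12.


Schubert: g(satellite) = g_rel(pattern) + |winding| * g(companion),
where g_rel(pattern) is the genus of the pattern relative to the solid torus.
= 15 + 12 * 11
= 15 + 132 = 147

147


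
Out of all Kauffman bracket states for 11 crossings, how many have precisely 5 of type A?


We choose which 5 of 11 crossings get A-smoothings.
C(11, 5) = 11! / (5! * 6!)
= 462

462


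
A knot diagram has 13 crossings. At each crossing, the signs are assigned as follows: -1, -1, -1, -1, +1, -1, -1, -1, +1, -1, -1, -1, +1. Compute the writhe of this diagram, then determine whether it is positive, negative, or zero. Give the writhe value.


Step 1: Count positive crossings (+1).
Positive crossings: 3
Step 2: Count negative crossings (-1).
Negative crossings: 10
Step 3: Writhe = (positive) - (negative)
w = 3 - 10 = -7
Step 4: |w| = 7, and w is negative

-7


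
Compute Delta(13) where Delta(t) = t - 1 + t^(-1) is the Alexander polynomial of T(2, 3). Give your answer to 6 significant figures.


Substituting t = 13 into Delta(t) = t - 1 + t^(-1):
Term values: (13) + (-1) + (0.0769231)
Sum = 12.07692308
Rounded to 6 significant figures: 12.0769

12.0769


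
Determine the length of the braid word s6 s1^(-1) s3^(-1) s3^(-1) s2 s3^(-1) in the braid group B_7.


The word length counts the number of generators (including inverses).
Listing each generator: s6, s1^(-1), s3^(-1), s3^(-1), s2, s3^(-1)
There are 6 generators in this braid word.

6


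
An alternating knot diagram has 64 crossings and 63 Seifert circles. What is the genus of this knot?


For alternating knots, g = (c - s + 1)/2.
= (64 - 63 + 1)/2
= 2/2 = 1

1


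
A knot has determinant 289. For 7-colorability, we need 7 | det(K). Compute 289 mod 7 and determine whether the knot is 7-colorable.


Step 1: A knot is p-colorable if and only if p divides its determinant.
Step 2: Compute 289 mod 7.
289 = 41 * 7 + 2
Step 3: 289 mod 7 = 2
Step 4: The knot is 7-colorable: no

2


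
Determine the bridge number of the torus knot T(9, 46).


The bridge number of T(p,q) is min(p,q).
min(9, 46) = 9

9


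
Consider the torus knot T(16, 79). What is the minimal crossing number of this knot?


For a torus knot T(p, q) with gcd(p,q)=1,
the crossing number is min(p*(q-1), q*(p-1)).
p*(q-1) = 16*78 = 1248
q*(p-1) = 79*15 = 1185
min(1248, 1185) = 1185

1185


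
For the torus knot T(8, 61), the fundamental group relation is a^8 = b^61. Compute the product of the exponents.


The relation is a^8 = b^61.
Product of exponents = 8 * 61
= 488

488


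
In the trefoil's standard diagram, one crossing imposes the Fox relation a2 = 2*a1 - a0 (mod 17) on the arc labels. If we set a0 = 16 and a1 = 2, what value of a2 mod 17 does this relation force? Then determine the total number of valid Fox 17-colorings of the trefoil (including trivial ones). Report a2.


Step 1: Apply the given crossing relation 2*a1 - a0 - a2 = 0 (mod 17).
  a2 = 2*a1 - a0 mod 17
  a2 = 2*2 - 16 mod 17
  a2 = 4 - 16 mod 17
  a2 = -12 mod 17 = 5
Step 2: The trefoil has determinant 3.
  Number of Fox p-colorings (p prime) is p^2 if p = 3, else p.
  Since 17 does not divide 3, only trivial (constant) colorings exist.
  (So the trial a0 = 16, a1 = 2 with a0 != a1 does NOT extend to a valid coloring of the whole trefoil: the other two crossing relations require 3*(a1 - a0) = 0 (mod 17), which fails.)
  Total colorings = 17
Step 3: a2 = 5, total Fox 17-colorings = 17

5


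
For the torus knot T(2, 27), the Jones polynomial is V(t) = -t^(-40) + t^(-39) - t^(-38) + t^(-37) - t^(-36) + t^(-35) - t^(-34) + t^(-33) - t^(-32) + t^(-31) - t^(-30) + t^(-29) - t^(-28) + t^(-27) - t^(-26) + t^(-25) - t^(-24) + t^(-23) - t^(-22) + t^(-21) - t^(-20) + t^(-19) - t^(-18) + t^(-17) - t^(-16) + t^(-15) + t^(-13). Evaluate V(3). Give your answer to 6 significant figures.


Substituting t = 3 into V(t) = -t^(-40) + t^(-39) - t^(-38) + t^(-37) - t^(-36) + t^(-35) - t^(-34) + t^(-33) - t^(-32) + t^(-31) - t^(-30) + t^(-29) - t^(-28) + t^(-27) - t^(-26) + t^(-25) - t^(-24) + t^(-23) - t^(-22) + t^(-21) - t^(-20) + t^(-19) - t^(-18) + t^(-17) - t^(-16) + t^(-15) + t^(-13):
  (-)t^(-40) = -8.22526e-20
  (+)t^(-39) = 2.46758e-19
  (-)t^(-38) = -7.40274e-19
  (+)t^(-37) = 2.22082e-18
  (-)t^(-36) = -6.66246e-18
  (+)t^(-35) = 1.99874e-17
  (-)t^(-34) = -5.99622e-17
  (+)t^(-33) = 1.79887e-16
  (-)t^(-32) = -5.3966e-16
  (+)t^(-31) = 1.61898e-15
  (-)t^(-30) = -4.85694e-15
  (+)t^(-29) = 1.45708e-14
  (-)t^(-28) = -4.37124e-14
  (+)t^(-27) = 1.31137e-13
  (-)t^(-26) = -3.93412e-13
  (+)t^(-25) = 1.18024e-12
  (-)t^(-24) = -3.54071e-12
  (+)t^(-23) = 1.06221e-11
  (-)t^(-22) = -3.18664e-11
  (+)t^(-21) = 9.55991e-11
  (-)t^(-20) = -2.86797e-10
  (+)t^(-19) = 8.60392e-10
  (-)t^(-18) = -2.58117e-09
  (+)t^(-17) = 7.74352e-09
  (-)t^(-16) = -2.32306e-08
  (+)t^(-15) = 6.96917e-08
  (+)t^(-13) = 6.27225e-07
Sum = (-8.22526e-20) + (2.46758e-19) + (-7.40274e-19) + (2.22082e-18) + (-6.66246e-18) + (1.99874e-17) + (-5.99622e-17) + (1.79887e-16) + (-5.3966e-16) + (1.61898e-15) + (-4.85694e-15) + (1.45708e-14) + (-4.37124e-14) + (1.31137e-13) + (-3.93412e-13) + (1.18024e-12) + (-3.54071e-12) + (1.06221e-11) + (-3.18664e-11) + (9.55991e-11) + (-2.86797e-10) + (8.60392e-10) + (-2.58117e-09) + (7.74352e-09) + (-2.32306e-08) + (6.96917e-08) + (6.27225e-07)
= 6.794942639e-07
Rounded to 6 significant figures: 6.79494e-07

6.79494e-07


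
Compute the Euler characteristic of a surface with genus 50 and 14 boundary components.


chi = 2 - 2g - b
= 2 - 2*50 - 14
= 2 - 100 - 14 = -112

-112


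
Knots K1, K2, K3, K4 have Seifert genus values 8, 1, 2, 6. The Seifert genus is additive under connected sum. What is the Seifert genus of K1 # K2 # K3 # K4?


The Seifert genus is additive under connected sum.
Seifert genus(K1 # K2 # K3 # K4) = (8) + (1) + (2) + (6)
= 17

17


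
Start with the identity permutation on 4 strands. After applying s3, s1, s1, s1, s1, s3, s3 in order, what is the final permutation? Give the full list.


Starting with identity [1, 2, 3, 4].
Apply generators in sequence:
  After s3: [1, 2, 4, 3]
  After s1: [2, 1, 4, 3]
  After s1: [1, 2, 4, 3]
  After s1: [2, 1, 4, 3]
  After s1: [1, 2, 4, 3]
  After s3: [1, 2, 3, 4]
  After s3: [1, 2, 4, 3]
Final permutation: [1, 2, 4, 3]

[1, 2, 4, 3]


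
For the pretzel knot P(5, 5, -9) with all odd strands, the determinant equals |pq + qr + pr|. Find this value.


Step 1: Compute pq + qr + pr.
pq = 5*5 = 25
qr = 5*(-9) = -45
pr = 5*(-9) = -45
pq + qr + pr = 25 + (-45) + (-45) = -65
Step 2: Take absolute value.
det(P(5,5,-9)) = |-65| = 65

65


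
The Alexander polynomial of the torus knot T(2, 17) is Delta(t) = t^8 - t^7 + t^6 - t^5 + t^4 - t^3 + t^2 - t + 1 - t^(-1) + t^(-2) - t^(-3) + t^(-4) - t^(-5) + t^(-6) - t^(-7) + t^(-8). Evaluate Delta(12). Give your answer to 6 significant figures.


Substituting t = 12 into Delta(t) = t^8 - t^7 + t^6 - t^5 + t^4 - t^3 + t^2 - t + 1 - t^(-1) + t^(-2) - t^(-3) + t^(-4) - t^(-5) + t^(-6) - t^(-7) + t^(-8):
Term values: (429981696) + (-35831808) + (2985984) + (-248832) + (20736) + (-1728) + (144) + (-12) + (1) + (-0.0833333) + (0.00694444) + (-0.000578704) + (4.82253e-05) + (-4.01878e-06) + (3.34898e-07) + (-2.79082e-08) + (2.32568e-09)
Sum = 396906180.9
Rounded to 6 significant figures: 3.96906e+08

3.96906e+08


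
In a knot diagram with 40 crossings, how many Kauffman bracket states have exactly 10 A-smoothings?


We choose which 10 of 40 crossings get A-smoothings.
C(40, 10) = 40! / (10! * 30!)
= 847660528

847660528


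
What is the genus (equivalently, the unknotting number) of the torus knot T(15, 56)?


For a torus knot T(p,q), both the unknotting number and genus equal (p-1)(q-1)/2.
= (15-1)(56-1)/2
= 14*55/2
= 770/2 = 385

385


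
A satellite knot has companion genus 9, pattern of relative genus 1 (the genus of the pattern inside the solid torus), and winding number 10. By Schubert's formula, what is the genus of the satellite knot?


Schubert: g(satellite) = g_rel(pattern) + |winding| * g(companion),
where g_rel(pattern) is the genus of the pattern relative to the solid torus.
= 1 + 10 * 9
= 1 + 90 = 91

91


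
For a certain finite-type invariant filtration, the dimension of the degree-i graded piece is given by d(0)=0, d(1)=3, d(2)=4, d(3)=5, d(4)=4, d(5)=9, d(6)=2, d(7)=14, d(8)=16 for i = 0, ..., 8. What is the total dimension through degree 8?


Total dimension = d(0) + d(1) + ... + d(8)
= 0 + 3 + 4 + 5 + 4 + 9 + 2 + 14 + 16
= 57

57


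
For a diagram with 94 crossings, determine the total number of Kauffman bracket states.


Each crossing contributes 2 choices (A-smoothing or B-smoothing).
Total states = 2^94 = 19807040628566084398385987584

19807040628566084398385987584


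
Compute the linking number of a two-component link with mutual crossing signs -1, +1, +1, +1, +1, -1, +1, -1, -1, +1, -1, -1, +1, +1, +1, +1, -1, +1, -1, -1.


Step 1: Count positive crossings: 11
Step 2: Count negative crossings: 9
Step 3: Sum of signs = 11 - 9 = 2
Step 4: Linking number = sum/2 = 2/2 = 1

1


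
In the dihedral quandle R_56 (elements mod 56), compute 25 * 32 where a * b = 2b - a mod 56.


25 * 32 = 2*32 - 25 mod 56
= 64 - 25 mod 56
= 39 mod 56 = 39

39


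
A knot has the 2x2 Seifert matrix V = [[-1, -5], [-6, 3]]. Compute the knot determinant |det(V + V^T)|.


Step 1: Form V + V^T where V = [[-1, -5], [-6, 3]]
  V^T = [[-1, -6], [-5, 3]]
  V + V^T = [[-2, -11], [-11, 6]]
Step 2: det(V + V^T) = (-2)*6 - (-11)*(-11)
  = -12 - 121 = -133
Step 3: Knot determinant = |det(V + V^T)| = |-133| = 133

133


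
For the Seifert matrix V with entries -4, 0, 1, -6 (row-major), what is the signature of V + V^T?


Step 1: V + V^T = [[-8, 1], [1, -12]]
Step 2: trace = -20, det = 95
Step 3: Discriminant = (-20)^2 - 4*95 = 20
Step 4: Eigenvalues: -7.76393, -12.2361
Step 5: Signature = (# positive eigenvalues) - (# negative eigenvalues) = -2

-2


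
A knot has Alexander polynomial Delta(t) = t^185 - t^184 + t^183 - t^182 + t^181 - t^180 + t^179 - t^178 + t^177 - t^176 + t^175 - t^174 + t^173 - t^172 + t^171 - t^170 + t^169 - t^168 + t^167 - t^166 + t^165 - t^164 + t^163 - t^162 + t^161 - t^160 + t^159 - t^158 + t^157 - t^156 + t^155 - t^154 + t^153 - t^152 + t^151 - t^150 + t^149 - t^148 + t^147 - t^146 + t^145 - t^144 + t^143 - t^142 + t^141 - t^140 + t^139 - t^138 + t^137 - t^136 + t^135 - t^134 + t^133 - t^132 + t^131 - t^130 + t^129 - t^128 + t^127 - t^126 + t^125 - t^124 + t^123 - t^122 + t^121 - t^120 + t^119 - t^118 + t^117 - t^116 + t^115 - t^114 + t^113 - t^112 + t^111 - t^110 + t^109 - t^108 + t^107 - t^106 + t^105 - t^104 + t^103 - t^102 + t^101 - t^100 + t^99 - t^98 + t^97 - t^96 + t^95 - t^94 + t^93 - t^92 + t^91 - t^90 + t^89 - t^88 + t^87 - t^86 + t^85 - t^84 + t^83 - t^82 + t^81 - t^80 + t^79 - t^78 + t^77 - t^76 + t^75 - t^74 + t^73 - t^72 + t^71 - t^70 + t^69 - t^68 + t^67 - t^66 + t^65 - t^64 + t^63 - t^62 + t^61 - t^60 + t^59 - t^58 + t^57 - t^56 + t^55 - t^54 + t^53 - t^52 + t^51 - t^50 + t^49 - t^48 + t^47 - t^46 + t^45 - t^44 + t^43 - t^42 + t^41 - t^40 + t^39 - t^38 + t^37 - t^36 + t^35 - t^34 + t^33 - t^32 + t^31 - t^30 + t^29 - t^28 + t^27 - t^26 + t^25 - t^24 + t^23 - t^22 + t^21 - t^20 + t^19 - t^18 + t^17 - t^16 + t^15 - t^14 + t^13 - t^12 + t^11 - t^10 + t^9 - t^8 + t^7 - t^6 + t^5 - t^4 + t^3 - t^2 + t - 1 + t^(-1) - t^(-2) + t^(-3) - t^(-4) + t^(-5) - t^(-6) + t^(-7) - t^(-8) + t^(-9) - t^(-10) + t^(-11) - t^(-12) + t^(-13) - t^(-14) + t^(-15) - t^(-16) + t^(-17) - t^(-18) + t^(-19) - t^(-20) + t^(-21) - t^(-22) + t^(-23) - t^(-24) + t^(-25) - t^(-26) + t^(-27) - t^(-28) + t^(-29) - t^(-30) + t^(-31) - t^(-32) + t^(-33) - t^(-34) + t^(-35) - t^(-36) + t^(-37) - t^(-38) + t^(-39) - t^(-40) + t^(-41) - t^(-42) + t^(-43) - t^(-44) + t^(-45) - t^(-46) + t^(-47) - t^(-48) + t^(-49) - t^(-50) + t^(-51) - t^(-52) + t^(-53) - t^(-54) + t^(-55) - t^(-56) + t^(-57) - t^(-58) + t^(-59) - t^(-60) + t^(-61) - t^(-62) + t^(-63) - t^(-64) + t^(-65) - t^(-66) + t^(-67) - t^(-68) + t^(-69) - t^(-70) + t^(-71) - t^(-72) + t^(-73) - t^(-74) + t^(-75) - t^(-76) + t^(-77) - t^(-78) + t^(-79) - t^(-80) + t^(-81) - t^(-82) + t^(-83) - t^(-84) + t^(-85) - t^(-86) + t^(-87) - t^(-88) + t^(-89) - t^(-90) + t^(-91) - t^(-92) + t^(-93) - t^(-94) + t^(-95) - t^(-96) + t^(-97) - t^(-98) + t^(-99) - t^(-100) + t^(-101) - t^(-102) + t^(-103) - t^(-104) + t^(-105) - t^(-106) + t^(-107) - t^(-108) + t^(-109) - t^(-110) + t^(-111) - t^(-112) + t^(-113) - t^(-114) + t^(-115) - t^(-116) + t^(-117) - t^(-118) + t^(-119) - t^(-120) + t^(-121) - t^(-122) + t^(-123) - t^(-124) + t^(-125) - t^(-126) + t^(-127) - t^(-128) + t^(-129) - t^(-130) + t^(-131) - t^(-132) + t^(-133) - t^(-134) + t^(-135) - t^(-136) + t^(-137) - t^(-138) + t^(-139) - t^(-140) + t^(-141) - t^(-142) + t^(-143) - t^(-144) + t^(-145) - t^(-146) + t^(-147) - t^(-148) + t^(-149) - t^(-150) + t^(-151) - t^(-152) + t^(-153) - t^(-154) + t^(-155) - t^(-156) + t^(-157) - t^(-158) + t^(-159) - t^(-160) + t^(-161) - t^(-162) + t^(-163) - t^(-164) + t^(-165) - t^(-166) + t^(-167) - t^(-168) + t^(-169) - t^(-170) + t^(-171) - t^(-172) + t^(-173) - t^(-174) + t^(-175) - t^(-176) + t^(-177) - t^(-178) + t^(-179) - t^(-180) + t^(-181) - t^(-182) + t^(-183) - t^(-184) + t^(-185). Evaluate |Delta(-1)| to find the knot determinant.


Step 1: The polynomial has 371 terms with alternating signs, exponents from 185 down to -185.
Step 2: Substitute t = -1. The i-th term has coefficient (-1)^i and exponent (m-i),
  so its value is (-1)^i * (-1)^(m-i) = (-1)^m = -1 for every i.
Step 3: All 371 terms equal -1, so Delta(-1) = 371 * (-1) = -371
Step 4: |Delta(-1)| = 371

371


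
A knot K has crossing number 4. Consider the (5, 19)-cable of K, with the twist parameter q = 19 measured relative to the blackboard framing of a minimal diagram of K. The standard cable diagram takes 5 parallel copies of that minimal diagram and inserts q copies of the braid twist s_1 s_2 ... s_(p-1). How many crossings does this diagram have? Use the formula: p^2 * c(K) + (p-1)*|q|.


Step 1: Each of the c(K) crossings of the companion diagram becomes p*p = p^2 crossings among the p parallel strands, and each of the |q| twists s_1 s_2 ... s_(p-1) adds (p-1) crossings.
  Crossings = p^2 * c(K) + (p-1)*|q|
Step 2: = 5^2 * 4 + (5-1)*19
Step 3: = 25*4 + 4*19
Step 4: = 100 + 76 = 176

176


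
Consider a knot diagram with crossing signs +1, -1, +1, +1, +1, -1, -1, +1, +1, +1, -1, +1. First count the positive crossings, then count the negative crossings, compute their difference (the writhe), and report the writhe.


Step 1: Count positive crossings (+1).
Positive crossings: 8
Step 2: Count negative crossings (-1).
Negative crossings: 4
Step 3: Writhe = (positive) - (negative)
w = 8 - 4 = 4
Step 4: |w| = 4, and w is positive

4
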